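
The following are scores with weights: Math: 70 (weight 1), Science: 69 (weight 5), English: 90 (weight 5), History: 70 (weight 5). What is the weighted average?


Numerator = 70×1 + 69×5 + 90×5 + 70×5
= 70 + 345 + 450 + 350
= 1215
Total weight = 16
Weighted avg = 1215/16
= 75.94

75.94


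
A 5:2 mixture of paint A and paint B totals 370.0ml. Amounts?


Total parts = 5 + 2 = 7
paint A: 370.0 × 5/7 = 264.3ml
paint B: 370.0 × 2/7 = 105.7ml
= 264.3ml and 105.7ml

264.3ml and 105.7ml


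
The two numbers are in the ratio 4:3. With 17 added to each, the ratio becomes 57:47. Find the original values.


Let A = 4k, B = 3k.
(4k + 17) / (3k + 17) = 57/47
Cross-multiply: 47(4k + 17) = 57(3k + 17)
188k + 799 = 171k + 969
188k - 171k = 969 - 799
17k = 170
k = 170/17 = 10
A = 4×10 = 40, B = 3×10 = 30
= A = 40, B = 30

A = 40, B = 30


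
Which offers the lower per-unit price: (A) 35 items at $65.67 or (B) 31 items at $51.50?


Deal A: $65.67/35 = $1.8763/unit
Deal B: $51.50/31 = $1.6613/unit
B is cheaper per unit
= Deal B

Deal B


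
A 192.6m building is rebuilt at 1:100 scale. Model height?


Model size = real / scale
= 192.6 / 100
= 1.9260 m

1.9260 m


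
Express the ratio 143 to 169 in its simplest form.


GCD(143, 169) = 13
143/13 : 169/13
= 11:13

11:13


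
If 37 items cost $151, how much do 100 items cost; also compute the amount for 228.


Direct proportion: y/x = constant
k = 151/37 ≈ 4.0811
y at x=100: k × 100 = 151 × 100 / 37 = 15100/37 ≈ 408.11
y at x=228: k × 228 = 151 × 228 / 37 = 34428/37 ≈ 930.49
= 408.11 and 930.49

408.11 and 930.49


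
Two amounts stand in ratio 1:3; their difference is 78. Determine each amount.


Let A = 1k, B = 3k.
3k - 1k = 78
2k = 78 → k = 78/2 = 39
A = 1×39 = 39, B = 3×39 = 117
= A = 39, B = 117

A = 39, B = 117


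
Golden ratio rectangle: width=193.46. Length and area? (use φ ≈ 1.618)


φ = (1 + √5) / 2 ≈ 1.618
Length = width × φ = 193.46 × 1.618 = 313.01828
≈ 313.02
Area = width × length = 193.46 × 313.01828 = 60556.5164488 ≈ 60556.52
= Length: 313.02, Area: 60556.52

Length: 313.02, Area: 60556.52


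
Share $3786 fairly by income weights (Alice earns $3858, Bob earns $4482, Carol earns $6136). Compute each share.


Total income = 3858 + 4482 + 6136 = $14476
Alice: $3786 × 3858/14476 = $1009.01
Bob: $3786 × 4482/14476 = $1172.21
Carol: $3786 × 6136/14476 = $1604.79
= Alice: $1009.01, Bob: $1172.21, Carol: $1604.79

Alice: $1009.01, Bob: $1172.21, Carol: $1604.79


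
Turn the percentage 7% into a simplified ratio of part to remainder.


7% means 7 parts out of 100; remainder = 93
Part : remainder = 7:93
GCD = 1
= 7:93

7:93


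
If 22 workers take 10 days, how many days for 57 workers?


Inverse proportion: x × y = constant
k = 22 × 10 = 220
y₂ = k / 57 = 220 / 57
= 3.86

3.86


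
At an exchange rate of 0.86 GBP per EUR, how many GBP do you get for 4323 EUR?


Amount × rate = 4323 × 0.86
= 3717.78 GBP

3717.78 GBP


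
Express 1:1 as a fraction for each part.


Total parts = 1 + 1 = 2
First part: 1/2 = 1/2
Second part: 1/2 = 1/2
= 1/2 and 1/2

1/2 and 1/2


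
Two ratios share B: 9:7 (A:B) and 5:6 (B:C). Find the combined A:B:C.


Match B: multiply A:B by 5 → 45:35
Multiply B:C by 7 → 35:42
Combined: 45:35:42
GCD = 1
= 45:35:42

45:35:42


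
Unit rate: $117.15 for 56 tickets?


Unit rate = total / quantity
= 117.15 / 56
= $2.09 per unit

$2.09 per unit


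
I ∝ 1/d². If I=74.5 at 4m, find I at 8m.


I₁d₁² = I₂d₂²
I₂ = I₁ × (d₁/d₂)²
= 74.5 × (4/8)²
= 74.5 × 16/64
= 1192/64
= 18.6250

18.6250


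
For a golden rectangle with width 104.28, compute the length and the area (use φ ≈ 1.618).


φ = (1 + √5) / 2 ≈ 1.618
Length = width × φ = 104.28 × 1.618 = 168.72504
≈ 168.73
Area = width × length = 104.28 × 168.72504 = 17594.6471712 ≈ 17594.65
= Length: 168.73, Area: 17594.65

Length: 168.73, Area: 17594.65


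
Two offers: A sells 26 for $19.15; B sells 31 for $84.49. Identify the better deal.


Deal A: $19.15/26 = $0.7365/unit
Deal B: $84.49/31 = $2.7255/unit
A is cheaper per unit
= Deal A

Deal A


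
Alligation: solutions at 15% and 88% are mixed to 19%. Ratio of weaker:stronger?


Let x parts of 15% mix with y parts of 88%.
15x + 88y = 19(x + y)
15x + 88y = 19x + 19y
x(15 - 19) = y(19 - 88)
x/y = (88 - 19)/(19 - 15) = 69/4
Simplify: 69:4
= 69:4

69:4


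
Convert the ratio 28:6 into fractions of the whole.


Total parts = 28 + 6 = 34
First part: 28/34 = 14/17
Second part: 6/34 = 3/17
= 14/17 and 3/17

14/17 and 3/17


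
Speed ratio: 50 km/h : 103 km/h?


Ratio = 50:103
GCD = 1
Simplified = 50:103
Time ratio (same distance) = 103:50
Speed ratio = 50:103

50:103


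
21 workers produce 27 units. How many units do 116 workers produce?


Direct proportion: y/x = constant
k = 27/21 ≈ 1.2857
y₂ = k × 116 = 27 × 116 / 21 = 3132/21
≈ 149.14

149.14


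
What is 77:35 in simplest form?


GCD(77, 35) = 7
77/7 : 35/7
= 11:5

11:5


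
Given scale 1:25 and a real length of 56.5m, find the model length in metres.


Model size = real / scale
= 56.5 / 25
= 2.2600 m

2.2600 m


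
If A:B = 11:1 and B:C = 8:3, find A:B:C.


Match B: multiply A:B by 8 → 88:8
Multiply B:C by 1 → 8:3
Combined: 88:8:3
GCD = 1
= 88:8:3

88:8:3


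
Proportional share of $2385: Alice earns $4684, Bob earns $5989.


Total income = 4684 + 5989 = $10673
Alice: $2385 × 4684/10673 = $1046.69
Bob: $2385 × 5989/10673 = $1338.31
= Alice: $1046.69, Bob: $1338.31

Alice: $1046.69, Bob: $1338.31


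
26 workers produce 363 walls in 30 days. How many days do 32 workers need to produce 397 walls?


Days ∝ work / workers, so d₂ = d₁ × (m₁/m₂) × (w₂/w₁)
Workers factor (inverse): 26/32 = 0.8125
Work factor (direct): 397/363 ≈ 1.0937
d₂ = 30 × 26/32 × 397/363 = (30 × 26 × 397) / (32 × 363) = 309660/11616
≈ 26.66 days

26.66 days


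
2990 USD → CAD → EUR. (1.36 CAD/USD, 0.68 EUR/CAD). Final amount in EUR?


Step 1: 2990 USD × 1.36 = 4066.40 CAD
Step 2: 4066.40 CAD × 0.68 = 2765.15 EUR
Implied rate USD→EUR = 1.36 × 0.68 = 0.9248
= 2765.15 EUR

2765.15 EUR


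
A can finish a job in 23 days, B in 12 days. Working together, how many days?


Rate of A = 1/23 per day
Rate of B = 1/12 per day
Combined rate = 1/23 + 1/12 = 35/276 ≈ 0.1268 per day
Days = 1 / combined rate = 276/35
≈ 7.89 days

7.89 days


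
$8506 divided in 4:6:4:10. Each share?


Total parts = 4 + 6 + 4 + 10 = 24
Part 1: 8506 × 4/24 = 1417.67
Part 2: 8506 × 6/24 = 2126.50
Part 3: 8506 × 4/24 = 1417.67
Part 4: 8506 × 10/24 = 3544.17
= Part 1: $1417.67, Part 2: $2126.50, Part 3: $1417.67, Part 4: $3544.17

Part 1: $1417.67, Part 2: $2126.50, Part 3: $1417.67, Part 4: $3544.17


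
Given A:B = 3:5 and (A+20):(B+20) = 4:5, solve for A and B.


Let A = 3k, B = 5k.
(3k + 20) / (5k + 20) = 4/5
Cross-multiply: 5(3k + 20) = 4(5k + 20)
15k + 100 = 20k + 80
15k - 20k = 80 - 100
-5k = -20
k = -20/-5 = 4
A = 3×4 = 12, B = 5×4 = 20
= A = 12, B = 20

A = 12, B = 20


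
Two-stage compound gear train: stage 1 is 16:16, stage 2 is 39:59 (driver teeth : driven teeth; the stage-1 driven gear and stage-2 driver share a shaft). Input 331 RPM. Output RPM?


Stage 1: RPM_B = RPM_A × t_A/t_B = 331 × 16/16 = 5296/16 = 331.00
B and C share a shaft → RPM_C = RPM_B
Stage 2: RPM_D = RPM_C × t_C/t_D = RPM_A × (t_A×t_C)/(t_B×t_D)
Overall ratio = (16×39)/(16×59) = 624/944
RPM_D = 331 × 624/944 = 206544/944
≈ 218.80 RPM

218.80 RPM


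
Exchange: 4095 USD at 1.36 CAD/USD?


Amount × rate = 4095 × 1.36
= 5569.20 CAD

5569.20 CAD


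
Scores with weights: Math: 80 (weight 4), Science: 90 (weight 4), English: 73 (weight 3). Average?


Numerator = 80×4 + 90×4 + 73×3
= 320 + 360 + 219
= 899
Total weight = 11
Weighted avg = 899/11
= 81.73

81.73


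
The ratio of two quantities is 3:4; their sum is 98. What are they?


Let A = 3k, B = 4k.
3k + 4k = 98
7k = 98 → k = 98/7 = 14
A = 3×14 = 42, B = 4×14 = 56
= A = 42, B = 56

A = 42, B = 56


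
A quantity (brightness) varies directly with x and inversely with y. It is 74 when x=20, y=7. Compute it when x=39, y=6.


z = k·x/y
Solve for k using the known point: k = z·y/x = 74×7/20 = 518/20 = 25.9000
Now evaluate at x=39, y=6:
z = k × 39 / 6 = (518 × 39) / (20 × 6) = 20202/120
= 168.3500

168.3500


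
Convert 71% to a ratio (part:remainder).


71% means 71 parts out of 100; remainder = 29
Part : remainder = 71:29
GCD = 1
= 71:29

71:29


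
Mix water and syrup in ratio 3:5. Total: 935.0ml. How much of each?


Total parts = 3 + 5 = 8
water: 935.0 × 3/8 = 350.6ml
syrup: 935.0 × 5/8 = 584.4ml
= 350.6ml and 584.4ml

350.6ml and 584.4ml


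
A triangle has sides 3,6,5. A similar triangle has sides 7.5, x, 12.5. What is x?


Scale factor = 7.5/3 = 2.5
Missing side = 6 × 2.5
= 15.0

15.0


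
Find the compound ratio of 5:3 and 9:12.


Compound ratio = (5×9) : (3×12)
= 45:36
GCD = 9
= 5:4

5:4


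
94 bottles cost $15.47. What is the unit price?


Unit rate = total / quantity
= 15.47 / 94
= $0.16 per unit

$0.16 per unit


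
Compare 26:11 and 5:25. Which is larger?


26/11 = 2.3636
5/25 = 0.2000
2.3636 > 0.2000, so 26:11 is greater
= 26:11

26:11


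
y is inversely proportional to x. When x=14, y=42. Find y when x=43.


Inverse proportion: x × y = constant
k = 14 × 42 = 588
y₂ = k / 43 = 588 / 43
= 13.67

13.67


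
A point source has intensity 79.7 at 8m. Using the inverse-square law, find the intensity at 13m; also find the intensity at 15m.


I₁d₁² = I₂d₂²
I at 13m = 79.7 × (8/13)² = 79.7 × 64/169 = 5100.8/169 ≈ 30.1822
I at 15m = 79.7 × (8/15)² = 79.7 × 64/225 = 5100.8/225 ≈ 22.6702
= 30.1822 and 22.6702

30.1822 and 22.6702


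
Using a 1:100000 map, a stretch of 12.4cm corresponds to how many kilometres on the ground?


Real distance = map distance × scale
= 12.4cm × 100000
= 1240000 cm = 12400.0 m
= 12.400 km

12.400 km


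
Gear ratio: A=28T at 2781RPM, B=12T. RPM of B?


Gear ratio = 28:12 = 7:3
RPM_B = RPM_A × (teeth_A / teeth_B)
= 2781 × (28/12)
= 6489.0 RPM

6489.0 RPM


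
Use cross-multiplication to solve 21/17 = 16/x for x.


Cross multiply: 21 × x = 17 × 16
21x = 272
x = 272 / 21
= 12.95

12.95


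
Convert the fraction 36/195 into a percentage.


Percentage = (part / whole) × 100
= (36 / 195) × 100
≈ 18.46%

18.46%


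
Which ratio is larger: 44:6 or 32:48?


44/6 = 7.3333
32/48 = 0.6667
7.3333 > 0.6667, so 44:6 is greater
= 44:6

44:6


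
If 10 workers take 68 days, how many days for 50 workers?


Inverse proportion: x × y = constant
k = 10 × 68 = 680
y₂ = k / 50 = 680 / 50
= 13.60

13.60


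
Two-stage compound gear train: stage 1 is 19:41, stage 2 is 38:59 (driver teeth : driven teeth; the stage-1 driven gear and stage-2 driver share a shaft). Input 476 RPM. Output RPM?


Stage 1: RPM_B = RPM_A × t_A/t_B = 476 × 19/41 = 9044/41 ≈ 220.59
B and C share a shaft → RPM_C = RPM_B
Stage 2: RPM_D = RPM_C × t_C/t_D = RPM_A × (t_A×t_C)/(t_B×t_D)
Overall ratio = (19×38)/(41×59) = 722/2419
RPM_D = 476 × 722/2419 = 343672/2419
≈ 142.07 RPM

142.07 RPM


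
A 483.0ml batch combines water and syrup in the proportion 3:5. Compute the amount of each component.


Total parts = 3 + 5 = 8
water: 483.0 × 3/8 = 181.1ml
syrup: 483.0 × 5/8 = 301.9ml
= 181.1ml and 301.9ml

181.1ml and 301.9ml


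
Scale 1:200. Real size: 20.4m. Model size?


Model size = real / scale
= 20.4 / 200
= 0.1020 m

0.1020 m


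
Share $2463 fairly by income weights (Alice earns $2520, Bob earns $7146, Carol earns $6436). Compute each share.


Total income = 2520 + 7146 + 6436 = $16102
Alice: $2463 × 2520/16102 = $385.47
Bob: $2463 × 7146/16102 = $1093.07
Carol: $2463 × 6436/16102 = $984.47
= Alice: $385.47, Bob: $1093.07, Carol: $984.47

Alice: $385.47, Bob: $1093.07, Carol: $984.47


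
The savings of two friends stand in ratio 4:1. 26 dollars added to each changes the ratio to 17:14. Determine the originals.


Let A = 4k, B = 1k.
(4k + 26) / (1k + 26) = 17/14
Cross-multiply: 14(4k + 26) = 17(1k + 26)
56k + 364 = 17k + 442
56k - 17k = 442 - 364
39k = 78
k = 78/39 = 2
A = 4×2 = 8, B = 1×2 = 2
= A = 8, B = 2

A = 8, B = 2


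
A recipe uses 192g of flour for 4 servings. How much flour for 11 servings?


Direct proportion: y/x = constant
k = 192/4 = 48.0000
y₂ = k × 11 = 192 × 11 / 4 = 2112/4
= 528.00

528.00


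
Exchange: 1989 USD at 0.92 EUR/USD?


Amount × rate = 1989 × 0.92
= 1829.88 EUR

1829.88 EUR


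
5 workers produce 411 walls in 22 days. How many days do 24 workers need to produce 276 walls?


Days ∝ work / workers, so d₂ = d₁ × (m₁/m₂) × (w₂/w₁)
Workers factor (inverse): 5/24 ≈ 0.2083
Work factor (direct): 276/411 ≈ 0.6715
d₂ = 22 × 5/24 × 276/411 = (22 × 5 × 276) / (24 × 411) = 30360/9864
≈ 3.08 days

3.08 days


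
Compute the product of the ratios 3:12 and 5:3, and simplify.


Compound ratio = (3×5) : (12×3)
= 15:36
GCD = 3
= 5:12

5:12


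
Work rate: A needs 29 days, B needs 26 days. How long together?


Rate of A = 1/29 per day
Rate of B = 1/26 per day
Combined rate = 1/29 + 1/26 = 55/754 ≈ 0.0729 per day
Days = 1 / combined rate = 754/55
≈ 13.71 days

13.71 days


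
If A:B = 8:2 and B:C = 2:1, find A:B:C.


Match B: multiply A:B by 2 → 16:4
Multiply B:C by 2 → 4:2
Combined: 16:4:2
GCD = 2
= 8:2:1

8:2:1


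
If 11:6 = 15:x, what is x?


Cross multiply: 11 × x = 6 × 15
11x = 90
x = 90 / 11
= 8.18

8.18


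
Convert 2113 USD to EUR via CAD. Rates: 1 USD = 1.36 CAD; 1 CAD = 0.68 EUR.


Step 1: 2113 USD × 1.36 = 2873.68 CAD
Step 2: 2873.68 CAD × 0.68 = 1954.10 EUR
Implied rate USD→EUR = 1.36 × 0.68 = 0.9248
= 1954.10 EUR

1954.10 EUR


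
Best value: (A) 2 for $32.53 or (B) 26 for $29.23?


Deal A: $32.53/2 = $16.2650/unit
Deal B: $29.23/26 = $1.1242/unit
B is cheaper per unit
= Deal B

Deal B


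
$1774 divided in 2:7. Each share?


Total parts = 2 + 7 = 9
Part 1: 1774 × 2/9 = 394.22
Part 2: 1774 × 7/9 = 1379.78
= Part 1: $394.22, Part 2: $1379.78

Part 1: $394.22, Part 2: $1379.78


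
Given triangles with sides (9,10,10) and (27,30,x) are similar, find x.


Scale factor = 27/9 = 3
Missing side = 10 × 3
= 30.0

30.0


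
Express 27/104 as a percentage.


Percentage = (part / whole) × 100
= (27 / 104) × 100
≈ 25.96%

25.96%


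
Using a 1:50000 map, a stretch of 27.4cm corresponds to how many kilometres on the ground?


Real distance = map distance × scale
= 27.4cm × 50000
= 1370000 cm = 13700.0 m
= 13.700 km

13.700 km


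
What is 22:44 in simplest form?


GCD(22, 44) = 22
22/22 : 44/22
= 1:2

1:2


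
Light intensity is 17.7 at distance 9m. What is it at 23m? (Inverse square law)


I₁d₁² = I₂d₂²
I₂ = I₁ × (d₁/d₂)²
= 17.7 × (9/23)²
= 17.7 × 81/529
= 1433.7/529
≈ 2.7102

2.7102


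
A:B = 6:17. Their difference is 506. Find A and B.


Let A = 6k, B = 17k.
17k - 6k = 506
11k = 506 → k = 506/11 = 46
A = 6×46 = 276, B = 17×46 = 782
= A = 276, B = 782

A = 276, B = 782


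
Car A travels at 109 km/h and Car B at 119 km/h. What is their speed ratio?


Ratio = 109:119
GCD = 1
Simplified = 109:119
Time ratio (same distance) = 119:109
Speed ratio = 109:119

109:119


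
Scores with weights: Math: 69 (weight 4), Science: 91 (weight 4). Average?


Numerator = 69×4 + 91×4
= 276 + 364
= 640
Total weight = 8
Weighted avg = 640/8
= 80.00

80.00


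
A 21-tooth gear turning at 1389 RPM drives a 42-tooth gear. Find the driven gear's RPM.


Gear ratio = 21:42 = 1:2
RPM_B = RPM_A × (teeth_A / teeth_B)
= 1389 × (21/42)
= 694.5 RPM

694.5 RPM


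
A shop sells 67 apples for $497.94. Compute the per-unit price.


Unit rate = total / quantity
= 497.94 / 67
= $7.43 per unit

$7.43 per unit


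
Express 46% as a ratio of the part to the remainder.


46% means 46 parts out of 100; remainder = 54
Part : remainder = 46:54
GCD = 2
= 23:27

23:27


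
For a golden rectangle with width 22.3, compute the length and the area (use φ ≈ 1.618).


φ = (1 + √5) / 2 ≈ 1.618
Length = width × φ = 22.3 × 1.618 = 36.0814
≈ 36.08
Area = width × length = 22.3 × 36.0814 = 804.61522 ≈ 804.62
= Length: 36.08, Area: 804.62

Length: 36.08, Area: 804.62


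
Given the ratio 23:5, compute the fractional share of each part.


Total parts = 23 + 5 = 28
First part: 23/28 = 23/28
Second part: 5/28 = 5/28
= 23/28 and 5/28

23/28 and 5/28


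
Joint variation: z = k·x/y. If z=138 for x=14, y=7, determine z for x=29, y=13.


z = k·x/y
Solve for k using the known point: k = z·y/x = 138×7/14 = 966/14 = 69.0000
Now evaluate at x=29, y=13:
z = k × 29 / 13 = (966 × 29) / (14 × 13) = 28014/182
≈ 153.9231

153.9231


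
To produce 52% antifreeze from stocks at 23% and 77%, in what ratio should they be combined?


Let x parts of 23% mix with y parts of 77%.
23x + 77y = 52(x + y)
23x + 77y = 52x + 52y
x(23 - 52) = y(52 - 77)
x/y = (77 - 52)/(52 - 23) = 25/29
Simplify: 25:29
= 25:29

25:29


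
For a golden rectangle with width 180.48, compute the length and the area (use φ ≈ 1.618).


φ = (1 + √5) / 2 ≈ 1.618
Length = width × φ = 180.48 × 1.618 = 292.01664
≈ 292.02
Area = width × length = 180.48 × 292.01664 = 52703.1631872 ≈ 52703.16
= Length: 292.02, Area: 52703.16

Length: 292.02, Area: 52703.16


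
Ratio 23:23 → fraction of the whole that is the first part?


Total parts = 23 + 23 = 46
First part: 23/46 = 1/2
= 1/2

1/2


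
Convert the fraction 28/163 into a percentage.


Percentage = (part / whole) × 100
= (28 / 163) × 100
≈ 17.18%

17.18%


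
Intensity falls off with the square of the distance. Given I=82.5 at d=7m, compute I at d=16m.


I₁d₁² = I₂d₂²
I₂ = I₁ × (d₁/d₂)²
= 82.5 × (7/16)²
= 82.5 × 49/256
= 4042.5/256
≈ 15.7910

15.7910


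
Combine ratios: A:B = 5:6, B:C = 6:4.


Match B: multiply A:B by 6 → 30:36
Multiply B:C by 6 → 36:24
Combined: 30:36:24
GCD = 6
= 5:6:4

5:6:4


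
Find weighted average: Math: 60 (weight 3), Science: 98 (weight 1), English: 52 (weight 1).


Numerator = 60×3 + 98×1 + 52×1
= 180 + 98 + 52
= 330
Total weight = 5
Weighted avg = 330/5
= 66.00

66.00


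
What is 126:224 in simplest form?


GCD(126, 224) = 14
126/14 : 224/14
= 9:16

9:16


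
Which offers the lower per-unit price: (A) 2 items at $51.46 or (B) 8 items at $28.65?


Deal A: $51.46/2 = $25.7300/unit
Deal B: $28.65/8 = $3.5813/unit
B is cheaper per unit
= Deal B

Deal B


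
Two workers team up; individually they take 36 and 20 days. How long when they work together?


Rate of A = 1/36 per day
Rate of B = 1/20 per day
Combined rate = 1/36 + 1/20 = 56/720 ≈ 0.0778 per day
Days = 1 / combined rate = 720/56
≈ 12.86 days

12.86 days


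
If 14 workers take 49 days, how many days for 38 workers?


Inverse proportion: x × y = constant
k = 14 × 49 = 686
y₂ = k / 38 = 686 / 38
= 18.05

18.05


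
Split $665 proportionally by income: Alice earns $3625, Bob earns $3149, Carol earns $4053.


Total income = 3625 + 3149 + 4053 = $10827
Alice: $665 × 3625/10827 = $222.65
Bob: $665 × 3149/10827 = $193.41
Carol: $665 × 4053/10827 = $248.94
= Alice: $222.65, Bob: $193.41, Carol: $248.94

Alice: $222.65, Bob: $193.41, Carol: $248.94


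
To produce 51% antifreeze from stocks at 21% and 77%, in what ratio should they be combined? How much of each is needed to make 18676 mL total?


Let x parts of 21% mix with y parts of 77%.
21x + 77y = 51(x + y)
21x + 77y = 51x + 51y
x(21 - 51) = y(51 - 77)
x/y = (77 - 51)/(51 - 21) = 26/30
Simplify: 13:15
Total parts = 28; one part = 18676/28 = 667.00 mL
21% solution: 13×667.00 = 8671.00 mL
77% solution: 15×667.00 = 10005.00 mL
= ratio 13:15; 8671.00 mL and 10005.00 mL

ratio 13:15; 8671.00 mL and 10005.00 mL


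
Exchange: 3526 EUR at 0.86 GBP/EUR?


Amount × rate = 3526 × 0.86
= 3032.36 GBP

3032.36 GBP


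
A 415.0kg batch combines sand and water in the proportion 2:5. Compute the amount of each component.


Total parts = 2 + 5 = 7
sand: 415.0 × 2/7 = 118.6kg
water: 415.0 × 5/7 = 296.4kg
= 118.6kg and 296.4kg

118.6kg and 296.4kg


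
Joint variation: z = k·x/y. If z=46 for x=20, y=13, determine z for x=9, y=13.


z = k·x/y
Solve for k using the known point: k = z·y/x = 46×13/20 = 598/20 = 29.9000
Now evaluate at x=9, y=13:
z = k × 9 / 13 = (598 × 9) / (20 × 13) = 5382/260
= 20.7000

20.7000


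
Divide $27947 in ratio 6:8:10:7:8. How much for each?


Total parts = 6 + 8 + 10 + 7 + 8 = 39
Part 1: 27947 × 6/39 = 4299.54
Part 2: 27947 × 8/39 = 5732.72
Part 3: 27947 × 10/39 = 7165.90
Part 4: 27947 × 7/39 = 5016.13
Part 5: 27947 × 8/39 = 5732.72
= Part 1: $4299.54, Part 2: $5732.72, Part 3: $7165.90, Part 4: $5016.13, Part 5: $5732.72

Part 1: $4299.54, Part 2: $5732.72, Part 3: $7165.90, Part 4: $5016.13, Part 5: $5732.72


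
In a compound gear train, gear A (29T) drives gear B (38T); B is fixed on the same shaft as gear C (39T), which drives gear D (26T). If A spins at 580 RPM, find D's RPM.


Stage 1: RPM_B = RPM_A × t_A/t_B = 580 × 29/38 = 16820/38 ≈ 442.63
B and C share a shaft → RPM_C = RPM_B
Stage 2: RPM_D = RPM_C × t_C/t_D = RPM_A × (t_A×t_C)/(t_B×t_D)
Overall ratio = (29×39)/(38×26) = 1131/988
RPM_D = 580 × 1131/988 = 655980/988
≈ 663.95 RPM

663.95 RPM


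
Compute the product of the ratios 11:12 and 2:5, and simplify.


Compound ratio = (11×2) : (12×5)
= 22:60
GCD = 2
= 11:30

11:30


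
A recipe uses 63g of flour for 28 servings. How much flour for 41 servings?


Direct proportion: y/x = constant
k = 63/28 = 2.2500
y₂ = k × 41 = 63 × 41 / 28 = 2583/28
= 92.25

92.25


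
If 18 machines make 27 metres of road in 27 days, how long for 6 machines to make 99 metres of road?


Days ∝ work / workers, so d₂ = d₁ × (m₁/m₂) × (w₂/w₁)
Workers factor (inverse): 18/6 = 3.0000
Work factor (direct): 99/27 ≈ 3.6667
d₂ = 27 × 18/6 × 99/27 = (27 × 18 × 99) / (6 × 27) = 48114/162
= 297.00 days

297.00 days


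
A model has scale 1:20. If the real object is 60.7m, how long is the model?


Model size = real / scale
= 60.7 / 20
= 3.0350 m

3.0350 m


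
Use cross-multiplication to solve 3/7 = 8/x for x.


Cross multiply: 3 × x = 7 × 8
3x = 56
x = 56 / 3
= 18.67

18.67


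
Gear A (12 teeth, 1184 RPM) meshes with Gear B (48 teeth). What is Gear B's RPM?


Gear ratio = 12:48 = 1:4
RPM_B = RPM_A × (teeth_A / teeth_B)
= 1184 × (12/48)
= 296.0 RPM

296.0 RPM


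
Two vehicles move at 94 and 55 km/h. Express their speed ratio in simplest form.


Ratio = 94:55
GCD = 1
Simplified = 94:55
Time ratio (same distance) = 55:94
Speed ratio = 94:55

94:55


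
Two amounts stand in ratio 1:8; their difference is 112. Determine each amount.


Let A = 1k, B = 8k.
8k - 1k = 112
7k = 112 → k = 112/7 = 16
A = 1×16 = 16, B = 8×16 = 128
= A = 16, B = 128

A = 16, B = 128


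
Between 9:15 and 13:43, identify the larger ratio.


9/15 = 0.6000
13/43 = 0.3023
0.6000 > 0.3023, so 9:15 is greater
= 9:15

9:15


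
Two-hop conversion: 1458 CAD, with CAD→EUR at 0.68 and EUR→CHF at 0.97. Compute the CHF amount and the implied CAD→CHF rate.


Step 1: 1458 CAD × 0.68 = 991.44 EUR
Step 2: 991.44 EUR × 0.97 = 961.70 CHF
Implied rate CAD→CHF = 0.68 × 0.97 = 0.6596
= 961.70 CHF; implied rate 0.6596 CHF/CAD

961.70 CHF; implied rate 0.6596 CHF/CAD


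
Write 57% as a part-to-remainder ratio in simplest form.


57% means 57 parts out of 100; remainder = 43
Part : remainder = 57:43
GCD = 1
= 57:43

57:43


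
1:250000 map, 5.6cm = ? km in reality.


Real distance = map distance × scale
= 5.6cm × 250000
= 1400000 cm = 14000.0 m
= 14.000 km

14.000 km


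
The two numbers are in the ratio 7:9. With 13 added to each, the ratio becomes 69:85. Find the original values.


Let A = 7k, B = 9k.
(7k + 13) / (9k + 13) = 69/85
Cross-multiply: 85(7k + 13) = 69(9k + 13)
595k + 1105 = 621k + 897
595k - 621k = 897 - 1105
-26k = -208
k = -208/-26 = 8
A = 7×8 = 56, B = 9×8 = 72
= A = 56, B = 72

A = 56, B = 72


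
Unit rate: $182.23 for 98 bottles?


Unit rate = total / quantity
= 182.23 / 98
= $1.86 per unit

$1.86 per unit


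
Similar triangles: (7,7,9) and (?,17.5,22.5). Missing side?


Scale factor = 17.5/7 = 2.5
Missing side = 7 × 2.5
= 17.5

17.5


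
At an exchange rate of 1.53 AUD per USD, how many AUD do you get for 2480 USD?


Amount × rate = 2480 × 1.53
= 3794.40 AUD

3794.40 AUD


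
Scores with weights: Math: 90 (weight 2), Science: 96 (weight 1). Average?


Numerator = 90×2 + 96×1
= 180 + 96
= 276
Total weight = 3
Weighted avg = 276/3
= 92.00

92.00


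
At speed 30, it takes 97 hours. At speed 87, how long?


Inverse proportion: x × y = constant
k = 30 × 97 = 2910
y₂ = k / 87 = 2910 / 87
= 33.45

33.45


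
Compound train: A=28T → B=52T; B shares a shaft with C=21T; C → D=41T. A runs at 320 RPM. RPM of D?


Stage 1: RPM_B = RPM_A × t_A/t_B = 320 × 28/52 = 8960/52 ≈ 172.31
B and C share a shaft → RPM_C = RPM_B
Stage 2: RPM_D = RPM_C × t_C/t_D = RPM_A × (t_A×t_C)/(t_B×t_D)
Overall ratio = (28×21)/(52×41) = 588/2132
RPM_D = 320 × 588/2132 = 188160/2132
≈ 88.26 RPM

88.26 RPM


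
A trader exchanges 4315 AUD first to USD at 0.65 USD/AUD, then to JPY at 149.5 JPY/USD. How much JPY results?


Step 1: 4315 AUD × 0.65 = 2804.75 USD
Step 2: 2804.75 USD × 149.5 = 419310.13 JPY
Implied rate AUD→JPY = 0.65 × 149.5 = 97.1750
= 419310.13 JPY

419310.13 JPY


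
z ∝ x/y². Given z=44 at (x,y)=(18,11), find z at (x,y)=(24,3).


z = k·x/y²
Solve for k using the known point: k = z·y²/x = 44×121/18 = 5324/18 ≈ 295.7778
Now evaluate at x=24, y=3:
z = k × 24 / 9 = (5324 × 24) / (18 × 9) = 127776/162
≈ 788.7407

788.7407


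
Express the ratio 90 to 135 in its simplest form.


GCD(90, 135) = 45
90/45 : 135/45
= 2:3

2:3


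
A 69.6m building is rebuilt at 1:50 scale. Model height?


Model size = real / scale
= 69.6 / 50
= 1.3920 m

1.3920 m


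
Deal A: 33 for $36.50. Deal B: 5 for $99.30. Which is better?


Deal A: $36.50/33 = $1.1061/unit
Deal B: $99.30/5 = $19.8600/unit
A is cheaper per unit
= Deal A

Deal A


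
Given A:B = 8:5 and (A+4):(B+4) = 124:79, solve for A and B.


Let A = 8k, B = 5k.
(8k + 4) / (5k + 4) = 124/79
Cross-multiply: 79(8k + 4) = 124(5k + 4)
632k + 316 = 620k + 496
632k - 620k = 496 - 316
12k = 180
k = 180/12 = 15
A = 8×15 = 120, B = 5×15 = 75
= A = 120, B = 75

A = 120, B = 75


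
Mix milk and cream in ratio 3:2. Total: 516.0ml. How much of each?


Total parts = 3 + 2 = 5
milk: 516.0 × 3/5 = 309.6ml
cream: 516.0 × 2/5 = 206.4ml
= 309.6ml and 206.4ml

309.6ml and 206.4ml


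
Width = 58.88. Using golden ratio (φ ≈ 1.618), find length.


φ = (1 + √5) / 2 ≈ 1.618
Length = width × φ = 58.88 × 1.618 = 95.26784
≈ 95.27

95.27


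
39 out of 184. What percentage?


Percentage = (part / whole) × 100
= (39 / 184) × 100
≈ 21.20%

21.20%


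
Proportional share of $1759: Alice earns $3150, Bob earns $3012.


Total income = 3150 + 3012 = $6162
Alice: $1759 × 3150/6162 = $899.20
Bob: $1759 × 3012/6162 = $859.80
= Alice: $899.20, Bob: $859.80

Alice: $899.20, Bob: $859.80


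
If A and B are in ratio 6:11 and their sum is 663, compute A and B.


Let A = 6k, B = 11k.
6k + 11k = 663
17k = 663 → k = 663/17 = 39
A = 6×39 = 234, B = 11×39 = 429
= A = 234, B = 429

A = 234, B = 429


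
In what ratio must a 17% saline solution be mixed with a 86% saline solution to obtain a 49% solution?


Let x parts of 17% mix with y parts of 86%.
17x + 86y = 49(x + y)
17x + 86y = 49x + 49y
x(17 - 49) = y(49 - 86)
x/y = (86 - 49)/(49 - 17) = 37/32
Simplify: 37:32
= 37:32

37:32


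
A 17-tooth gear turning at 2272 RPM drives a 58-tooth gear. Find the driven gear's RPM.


Gear ratio = 17:58 = 17:58
RPM_B = RPM_A × (teeth_A / teeth_B)
= 2272 × (17/58)
= 665.9 RPM

665.9 RPM


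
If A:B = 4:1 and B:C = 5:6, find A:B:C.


Match B: multiply A:B by 5 → 20:5
Multiply B:C by 1 → 5:6
Combined: 20:5:6
GCD = 1
= 20:5:6

20:5:6


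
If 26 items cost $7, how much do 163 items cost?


Direct proportion: y/x = constant
k = 7/26 ≈ 0.2692
y₂ = k × 163 = 7 × 163 / 26 = 1141/26
≈ 43.88

43.88


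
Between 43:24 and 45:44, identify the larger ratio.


43/24 = 1.7917
45/44 = 1.0227
1.7917 > 1.0227, so 43:24 is greater
= 43:24

43:24


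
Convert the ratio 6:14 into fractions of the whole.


Total parts = 6 + 14 = 20
First part: 6/20 = 3/10
Second part: 14/20 = 7/10
= 3/10 and 7/10

3/10 and 7/10


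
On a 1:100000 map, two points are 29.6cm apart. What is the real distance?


Real distance = map distance × scale
= 29.6cm × 100000
= 2960000 cm = 29600.0 m
= 29.600 km

29.600 km


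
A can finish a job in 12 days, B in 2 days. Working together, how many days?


Rate of A = 1/12 per day
Rate of B = 1/2 per day
Combined rate = 1/12 + 1/2 = 14/24 ≈ 0.5833 per day
Days = 1 / combined rate = 24/14
≈ 1.71 days

1.71 days


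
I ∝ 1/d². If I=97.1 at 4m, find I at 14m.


I₁d₁² = I₂d₂²
I₂ = I₁ × (d₁/d₂)²
= 97.1 × (4/14)²
= 97.1 × 16/196
= 1553.6/196
≈ 7.9265

7.9265


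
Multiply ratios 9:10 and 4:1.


Compound ratio = (9×4) : (10×1)
= 36:10
GCD = 2
= 18:5

18:5


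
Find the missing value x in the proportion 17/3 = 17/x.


Cross multiply: 17 × x = 3 × 17
17x = 51
x = 51 / 17
= 3.00

3.00


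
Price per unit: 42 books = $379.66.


Unit rate = total / quantity
= 379.66 / 42
= $9.04 per unit

$9.04 per unit


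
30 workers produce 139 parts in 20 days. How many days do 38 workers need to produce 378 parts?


Days ∝ work / workers, so d₂ = d₁ × (m₁/m₂) × (w₂/w₁)
Workers factor (inverse): 30/38 ≈ 0.7895
Work factor (direct): 378/139 ≈ 2.7194
d₂ = 20 × 30/38 × 378/139 = (20 × 30 × 378) / (38 × 139) = 226800/5282
≈ 42.94 days

42.94 days


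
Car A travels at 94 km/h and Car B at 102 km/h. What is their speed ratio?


Ratio = 94:102
GCD = 2
Simplified = 47:51
Time ratio (same distance) = 51:47
Speed ratio = 47:51

47:51


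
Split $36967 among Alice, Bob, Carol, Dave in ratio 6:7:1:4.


Total parts = 6 + 7 + 1 + 4 = 18
Alice: 36967 × 6/18 = 12322.33
Bob: 36967 × 7/18 = 14376.06
Carol: 36967 × 1/18 = 2053.72
Dave: 36967 × 4/18 = 8214.89
= Alice: $12322.33, Bob: $14376.06, Carol: $2053.72, Dave: $8214.89

Alice: $12322.33, Bob: $14376.06, Carol: $2053.72, Dave: $8214.89


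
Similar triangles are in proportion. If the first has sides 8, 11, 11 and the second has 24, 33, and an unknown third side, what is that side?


Scale factor = 24/8 = 3
Missing side = 11 × 3
= 33.0

33.0


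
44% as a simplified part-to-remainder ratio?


44% means 44 parts out of 100; remainder = 56
Part : remainder = 44:56
GCD = 4
= 11:14

11:14


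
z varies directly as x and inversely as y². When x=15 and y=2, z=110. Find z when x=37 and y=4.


z = k·x/y²
Solve for k using the known point: k = z·y²/x = 110×4/15 = 440/15 ≈ 29.3333
Now evaluate at x=37, y=4:
z = k × 37 / 16 = (440 × 37) / (15 × 16) = 16280/240
≈ 67.8333

67.8333


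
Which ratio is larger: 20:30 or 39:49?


20/30 = 0.6667
39/49 = 0.7959
0.6667 < 0.7959, so 20:30 is less
= 39:49

39:49


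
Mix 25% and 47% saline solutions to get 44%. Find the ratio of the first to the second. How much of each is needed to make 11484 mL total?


Let x parts of 25% mix with y parts of 47%.
25x + 47y = 44(x + y)
25x + 47y = 44x + 44y
x(25 - 44) = y(44 - 47)
x/y = (47 - 44)/(44 - 25) = 3/19
Simplify: 3:19
Total parts = 22; one part = 11484/22 = 522.00 mL
25% solution: 3×522.00 = 1566.00 mL
47% solution: 19×522.00 = 9918.00 mL
= ratio 3:19; 1566.00 mL and 9918.00 mL

ratio 3:19; 1566.00 mL and 9918.00 mL


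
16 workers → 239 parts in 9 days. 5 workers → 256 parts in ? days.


Days ∝ work / workers, so d₂ = d₁ × (m₁/m₂) × (w₂/w₁)
Workers factor (inverse): 16/5 = 3.2000
Work factor (direct): 256/239 ≈ 1.0711
d₂ = 9 × 16/5 × 256/239 = (9 × 16 × 256) / (5 × 239) = 36864/1195
≈ 30.85 days

30.85 days


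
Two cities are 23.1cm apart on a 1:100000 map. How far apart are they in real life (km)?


Real distance = map distance × scale
= 23.1cm × 100000
= 2310000 cm = 23100.0 m
= 23.100 km

23.100 km


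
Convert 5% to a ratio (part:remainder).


5% means 5 parts out of 100; remainder = 95
Part : remainder = 5:95
GCD = 5
= 1:19

1:19


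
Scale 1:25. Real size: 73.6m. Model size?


Model size = real / scale
= 73.6 / 25
= 2.9440 m

2.9440 m


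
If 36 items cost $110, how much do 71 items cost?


Direct proportion: y/x = constant
k = 110/36 ≈ 3.0556
y₂ = k × 71 = 110 × 71 / 36 = 7810/36
≈ 216.94

216.94


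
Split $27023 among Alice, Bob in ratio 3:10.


Total parts = 3 + 10 = 13
Alice: 27023 × 3/13 = 6236.08
Bob: 27023 × 10/13 = 20786.92
= Alice: $6236.08, Bob: $20786.92

Alice: $6236.08, Bob: $20786.92


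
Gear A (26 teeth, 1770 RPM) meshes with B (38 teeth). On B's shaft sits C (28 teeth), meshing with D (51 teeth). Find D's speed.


Stage 1: RPM_B = RPM_A × t_A/t_B = 1770 × 26/38 = 46020/38 ≈ 1211.05
B and C share a shaft → RPM_C = RPM_B
Stage 2: RPM_D = RPM_C × t_C/t_D = RPM_A × (t_A×t_C)/(t_B×t_D)
Overall ratio = (26×28)/(38×51) = 728/1938
RPM_D = 1770 × 728/1938 = 1288560/1938
≈ 664.89 RPM

664.89 RPM


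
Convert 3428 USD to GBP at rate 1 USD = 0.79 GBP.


Amount × rate = 3428 × 0.79
= 2708.12 GBP

2708.12 GBP


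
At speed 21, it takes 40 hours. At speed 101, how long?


Inverse proportion: x × y = constant
k = 21 × 40 = 840
y₂ = k / 101 = 840 / 101
= 8.32

8.32


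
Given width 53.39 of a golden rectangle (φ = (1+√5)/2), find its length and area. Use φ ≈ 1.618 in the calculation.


φ = (1 + √5) / 2 ≈ 1.618
Length = width × φ = 53.39 × 1.618 = 86.38502
≈ 86.39
Area = width × length = 53.39 × 86.38502 = 4612.0962178 ≈ 4612.10
= Length: 86.39, Area: 4612.10

Length: 86.39, Area: 4612.10


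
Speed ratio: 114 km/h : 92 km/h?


Ratio = 114:92
GCD = 2
Simplified = 57:46
Time ratio (same distance) = 46:57
Speed ratio = 57:46

57:46


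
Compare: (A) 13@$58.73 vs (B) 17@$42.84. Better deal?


Deal A: $58.73/13 = $4.5177/unit
Deal B: $42.84/17 = $2.5200/unit
B is cheaper per unit
= Deal B

Deal B


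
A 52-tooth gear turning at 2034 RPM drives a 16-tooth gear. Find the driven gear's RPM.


Gear ratio = 52:16 = 13:4
RPM_B = RPM_A × (teeth_A / teeth_B)
= 2034 × (52/16)
= 6610.5 RPM

6610.5 RPM


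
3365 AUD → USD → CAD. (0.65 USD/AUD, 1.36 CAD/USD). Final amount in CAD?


Step 1: 3365 AUD × 0.65 = 2187.25 USD
Step 2: 2187.25 USD × 1.36 = 2974.66 CAD
Implied rate AUD→CAD = 0.65 × 1.36 = 0.8840
= 2974.66 CAD

2974.66 CAD


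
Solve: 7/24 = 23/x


Cross multiply: 7 × x = 24 × 23
7x = 552
x = 552 / 7
= 78.86

78.86


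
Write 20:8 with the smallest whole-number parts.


GCD(20, 8) = 4
20/4 : 8/4
= 5:2

5:2


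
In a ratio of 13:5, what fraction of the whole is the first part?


Total parts = 13 + 5 = 18
First part: 13/18 = 13/18
= 13/18

13/18


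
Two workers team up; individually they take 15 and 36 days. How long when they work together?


Rate of A = 1/15 per day
Rate of B = 1/36 per day
Combined rate = 1/15 + 1/36 = 51/540 ≈ 0.0944 per day
Days = 1 / combined rate = 540/51
≈ 10.59 days

10.59 days


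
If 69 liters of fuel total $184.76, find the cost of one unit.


Unit rate = total / quantity
= 184.76 / 69
= $2.68 per unit

$2.68 per unit


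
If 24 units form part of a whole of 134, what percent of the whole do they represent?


Percentage = (part / whole) × 100
= (24 / 134) × 100
≈ 17.91%

17.91%


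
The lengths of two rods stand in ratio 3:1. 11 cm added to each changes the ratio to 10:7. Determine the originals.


Let A = 3k, B = 1k.
(3k + 11) / (1k + 11) = 10/7
Cross-multiply: 7(3k + 11) = 10(1k + 11)
21k + 77 = 10k + 110
21k - 10k = 110 - 77
11k = 33
k = 33/11 = 3
A = 3×3 = 9, B = 1×3 = 3
= A = 9, B = 3

A = 9, B = 3


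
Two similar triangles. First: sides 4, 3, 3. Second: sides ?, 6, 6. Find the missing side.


Scale factor = 6/3 = 2
Missing side = 4 × 2
= 8.0

8.0


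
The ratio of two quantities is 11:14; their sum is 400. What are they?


Let A = 11k, B = 14k.
11k + 14k = 400
25k = 400 → k = 400/25 = 16
A = 11×16 = 176, B = 14×16 = 224
= A = 176, B = 224

A = 176, B = 224


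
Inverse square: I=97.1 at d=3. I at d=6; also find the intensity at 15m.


I₁d₁² = I₂d₂²
I at 6m = 97.1 × (3/6)² = 97.1 × 9/36 = 873.9/36 = 24.2750
I at 15m = 97.1 × (3/15)² = 97.1 × 9/225 = 873.9/225 = 3.8840
= 24.2750 and 3.8840

24.2750 and 3.8840


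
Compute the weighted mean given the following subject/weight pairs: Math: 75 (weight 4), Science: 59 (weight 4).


Numerator = 75×4 + 59×4
= 300 + 236
= 536
Total weight = 8
Weighted avg = 536/8
= 67.00

67.00


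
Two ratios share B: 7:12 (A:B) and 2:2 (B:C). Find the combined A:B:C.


Match B: multiply A:B by 2 → 14:24
Multiply B:C by 12 → 24:24
Combined: 14:24:24
GCD = 2
= 7:12:12

7:12:12


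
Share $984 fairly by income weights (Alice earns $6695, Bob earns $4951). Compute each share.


Total income = 6695 + 4951 = $11646
Alice: $984 × 6695/11646 = $565.68
Bob: $984 × 4951/11646 = $418.32
= Alice: $565.68, Bob: $418.32

Alice: $565.68, Bob: $418.32


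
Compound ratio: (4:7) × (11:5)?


Compound ratio = (4×11) : (7×5)
= 44:35
GCD = 1
= 44:35

44:35


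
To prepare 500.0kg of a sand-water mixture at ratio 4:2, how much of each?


Total parts = 4 + 2 = 6
sand: 500.0 × 4/6 = 333.3kg
water: 500.0 × 2/6 = 166.7kg
= 333.3kg and 166.7kg

333.3kg and 166.7kg


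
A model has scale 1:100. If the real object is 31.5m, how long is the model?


Model size = real / scale
= 31.5 / 100
= 0.3150 m

0.3150 m


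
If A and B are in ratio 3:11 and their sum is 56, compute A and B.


Let A = 3k, B = 11k.
3k + 11k = 56
14k = 56 → k = 56/14 = 4
A = 3×4 = 12, B = 11×4 = 44
= A = 12, B = 44

A = 12, B = 44


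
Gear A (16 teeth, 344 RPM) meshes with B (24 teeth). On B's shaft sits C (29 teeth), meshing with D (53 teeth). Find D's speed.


Stage 1: RPM_B = RPM_A × t_A/t_B = 344 × 16/24 = 5504/24 ≈ 229.33
B and C share a shaft → RPM_C = RPM_B
Stage 2: RPM_D = RPM_C × t_C/t_D = RPM_A × (t_A×t_C)/(t_B×t_D)
Overall ratio = (16×29)/(24×53) = 464/1272
RPM_D = 344 × 464/1272 = 159616/1272
≈ 125.48 RPM

125.48 RPM


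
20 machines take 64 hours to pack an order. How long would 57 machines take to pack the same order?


Inverse proportion: x × y = constant
k = 20 × 64 = 1280
y₂ = k / 57 = 1280 / 57
= 22.46

22.46


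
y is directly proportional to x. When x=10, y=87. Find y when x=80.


Direct proportion: y/x = constant
k = 87/10 = 8.7000
y₂ = k × 80 = 87 × 80 / 10 = 6960/10
= 696.00

696.00


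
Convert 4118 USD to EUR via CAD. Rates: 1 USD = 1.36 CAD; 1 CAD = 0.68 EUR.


Step 1: 4118 USD × 1.36 = 5600.48 CAD
Step 2: 5600.48 CAD × 0.68 = 3808.33 EUR
Implied rate USD→EUR = 1.36 × 0.68 = 0.9248
= 3808.33 EUR

3808.33 EUR
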